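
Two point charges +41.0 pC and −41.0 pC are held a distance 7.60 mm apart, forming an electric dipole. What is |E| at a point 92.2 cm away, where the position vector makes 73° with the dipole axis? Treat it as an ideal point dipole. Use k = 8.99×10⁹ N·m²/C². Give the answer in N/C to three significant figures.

E ≈ 0.00401 N/C

Dipole moment p = qd = (4.10×10⁻¹¹ C)(0.00760 m) = 3.116×10⁻¹³ C·m.
At angle θ the dipole field magnitude is E = (kp/r³)·√(1 + 3cos²θ).
kp/r³ = (8.99×10⁹)(3.116×10⁻¹³) / (0.922)³ = 0.003574 N/C.
√(1 + 3cos²73°) = √(1 + 3·0.0855) = √1.2564 ≈ 1.1209.
E ≈ 0.003574 × 1.121 = 0.004006 N/C.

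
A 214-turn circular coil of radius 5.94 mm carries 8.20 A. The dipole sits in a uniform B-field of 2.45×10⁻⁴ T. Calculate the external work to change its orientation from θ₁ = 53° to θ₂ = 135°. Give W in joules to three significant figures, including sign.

m = NIA = NIπa² = 214·(8.20)·π·(0.00594)² = 0.1945 A·m².
W_ext = ΔU = −mB cosθ₂ + mB cosθ₁ = mB(cosθ₁ − cosθ₂).
W = (0.1945)(2.45×10⁻⁴)·(cos53° − cos135°) = (4.765×10⁻⁵)·(+1.3089) = 6.237×10⁻⁵ J.

W ≈ 6.24×10⁻⁵ J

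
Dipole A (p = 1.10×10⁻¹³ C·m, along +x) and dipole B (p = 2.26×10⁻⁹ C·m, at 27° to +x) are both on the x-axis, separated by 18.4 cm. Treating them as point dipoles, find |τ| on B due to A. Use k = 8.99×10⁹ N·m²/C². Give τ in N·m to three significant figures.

τ ≈ 3.26×10⁻¹⁰ N·m

The second dipole sits on the axis of the first, so the field there is axial: E₁ = 2kp₁/r³ along +x.
E₁ = 2(8.99×10⁹)(1.10×10⁻¹³)/(0.184)³ = 0.3175 N/C.
Torque on the second dipole: τ = p₂ E₁ sinθ.
τ = (2.26×10⁻⁹)(0.3175)·sin27° = 3.257×10⁻¹⁰ N·m.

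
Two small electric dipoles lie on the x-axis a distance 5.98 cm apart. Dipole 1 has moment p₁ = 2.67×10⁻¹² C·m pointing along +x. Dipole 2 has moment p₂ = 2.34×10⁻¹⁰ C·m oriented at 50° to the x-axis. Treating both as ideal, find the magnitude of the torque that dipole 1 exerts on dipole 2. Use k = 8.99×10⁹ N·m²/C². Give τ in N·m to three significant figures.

The second dipole sits on the axis of the first, so the field there is axial: E₁ = 2kp₁/r³ along +x.
E₁ = 2(8.99×10⁹)(2.67×10⁻¹²)/(0.0598)³ = 224.5 N/C.
Torque on the second dipole: τ = p₂ E₁ sinθ.
τ = (2.34×10⁻¹⁰)(224.5)·sin50° = 4.024×10⁻⁸ N·m.

τ ≈ 4.02×10⁻⁸ N·m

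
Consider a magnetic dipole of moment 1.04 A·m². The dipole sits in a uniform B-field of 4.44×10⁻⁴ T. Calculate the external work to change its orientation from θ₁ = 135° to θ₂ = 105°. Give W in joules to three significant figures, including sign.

W ≈ -2.07×10⁻⁴ J

W_ext = ΔU = −mB cosθ₂ + mB cosθ₁ = mB(cosθ₁ − cosθ₂).
W = (1.04)(4.44×10⁻⁴)·(cos135° − cos105°) = (4.618×10⁻⁴)·(-0.4483) = -2.070×10⁻⁴ J.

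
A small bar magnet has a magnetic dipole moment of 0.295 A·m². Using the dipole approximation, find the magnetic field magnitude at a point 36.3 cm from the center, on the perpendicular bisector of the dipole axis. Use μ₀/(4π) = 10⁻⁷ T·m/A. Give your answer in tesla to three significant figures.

In the equatorial plane B = (μ₀/4π)·m/r³ (half the axial value).
B = (10⁻⁷)·(0.295) / (0.363)³ = 6.167×10⁻⁷ T.

B ≈ 6.17×10⁻⁷ T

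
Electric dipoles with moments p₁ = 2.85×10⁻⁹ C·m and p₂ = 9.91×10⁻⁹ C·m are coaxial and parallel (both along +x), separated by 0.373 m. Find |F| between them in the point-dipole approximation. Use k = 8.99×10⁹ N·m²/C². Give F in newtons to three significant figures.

F ≈ 7.87×10⁻⁵ N

On-axis field of dipole 1 at distance r: E = 2kp₁/r³. Force on dipole 2 is F = p₂·dE/dr (gradient along axis).
dE/dr = −6kp₁/r⁴, so |F| = 6kp₁p₂/r⁴ (attractive for aligned moments).
F = 6(8.99×10⁹)(2.85×10⁻⁹)(9.91×10⁻⁹)/(0.373)⁴ = 7.870×10⁻⁵ N.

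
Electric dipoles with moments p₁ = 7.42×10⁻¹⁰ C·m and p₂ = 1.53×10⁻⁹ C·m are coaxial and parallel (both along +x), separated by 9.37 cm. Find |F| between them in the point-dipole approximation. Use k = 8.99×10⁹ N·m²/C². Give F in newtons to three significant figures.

On-axis field of dipole 1 at distance r: E = 2kp₁/r³. Force on dipole 2 is F = p₂·dE/dr (gradient along axis).
dE/dr = −6kp₁/r⁴, so |F| = 6kp₁p₂/r⁴ (attractive for aligned moments).
F = 6(8.99×10⁹)(7.42×10⁻¹⁰)(1.53×10⁻⁹)/(0.0937)⁴ = 7.944×10⁻⁴ N.

F ≈ 7.94×10⁻⁴ N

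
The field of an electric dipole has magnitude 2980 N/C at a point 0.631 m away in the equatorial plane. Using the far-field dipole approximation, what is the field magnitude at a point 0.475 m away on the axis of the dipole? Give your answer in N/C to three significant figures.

Dipole fields scale as 1/r³ in the far field.
The axial field is twice the equatorial field at the same r, so the geometry factor is 2/1.
E₂ = E₁ · (2/1) · (r₁/r₂)³ = 2980 · 2 · (0.631/0.475)³.
(r₁/r₂)³ = (1.328)³ = 2.344.
E₂ ≈ 1.397×10⁴ N/C.

E ≈ 1.40×10⁴ N/C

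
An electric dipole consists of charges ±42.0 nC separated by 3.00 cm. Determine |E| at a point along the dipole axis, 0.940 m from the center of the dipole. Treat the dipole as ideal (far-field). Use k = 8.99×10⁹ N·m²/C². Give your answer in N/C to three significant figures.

E ≈ 27.3 N/C

Dipole moment p = qd = (4.20×10⁻⁸ C)(0.0300 m) = 1.26×10⁻⁹ C·m.
On the dipole axis E = 2kp/r³.
E = 2·(8.99×10⁹)(1.26×10⁻⁹) / (0.940)³ = 27.28 N/C.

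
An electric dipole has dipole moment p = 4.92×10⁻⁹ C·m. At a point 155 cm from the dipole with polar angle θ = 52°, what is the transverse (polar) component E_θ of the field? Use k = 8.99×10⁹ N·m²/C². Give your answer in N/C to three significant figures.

E_θ ≈ 9.36 N/C

For a dipole, E_θ = (kp sinθ)/r³.
kp/r³ = (8.99×10⁹)(4.92×10⁻⁹)/(1.55)³ = 11.88 N/C.
E_θ = 11.88·sin52° = 9.360 N/C.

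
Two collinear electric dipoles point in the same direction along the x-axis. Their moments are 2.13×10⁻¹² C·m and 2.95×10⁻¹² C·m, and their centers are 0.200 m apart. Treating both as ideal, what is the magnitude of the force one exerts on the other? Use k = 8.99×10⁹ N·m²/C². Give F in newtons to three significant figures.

On-axis field of dipole 1 at distance r: E = 2kp₁/r³. Force on dipole 2 is F = p₂·dE/dr (gradient along axis).
dE/dr = −6kp₁/r⁴, so |F| = 6kp₁p₂/r⁴ (attractive for aligned moments).
F = 6(8.99×10⁹)(2.13×10⁻¹²)(2.95×10⁻¹²)/(0.200)⁴ = 2.118×10⁻¹⁰ N.

F ≈ 2.12×10⁻¹⁰ N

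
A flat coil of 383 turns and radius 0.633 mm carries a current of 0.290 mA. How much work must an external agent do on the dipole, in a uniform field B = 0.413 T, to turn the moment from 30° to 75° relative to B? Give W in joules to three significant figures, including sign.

m = NIA = NIπa² = 383·(2.90×10⁻⁴)·π·(6.33×10⁻⁴)² = 1.398×10⁻⁷ A·m².
W_ext = ΔU = −mB cosθ₂ + mB cosθ₁ = mB(cosθ₁ − cosθ₂).
W = (1.398×10⁻⁷)(0.413)·(cos30° − cos75°) = (5.774×10⁻⁸)·(+0.6072) = 3.506×10⁻⁸ J.

W ≈ 3.51×10⁻⁸ J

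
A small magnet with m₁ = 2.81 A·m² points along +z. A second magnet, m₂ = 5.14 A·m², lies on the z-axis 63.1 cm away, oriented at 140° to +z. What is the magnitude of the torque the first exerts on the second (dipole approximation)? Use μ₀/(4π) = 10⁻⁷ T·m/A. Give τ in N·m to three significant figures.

τ ≈ 7.39×10⁻⁶ N·m

Dipole B is on the axis of dipole A, so B₁ there is axial: B₁ = (μ₀/4π)·2m₁/r³ along +z.
B₁ = 2(10⁻⁷)(2.81)/(0.631)³ = 2.237×10⁻⁶ T.
τ = m₂ B₁ sinθ.
τ = (5.14)(2.237×10⁻⁶)·sin140° = 7.391×10⁻⁶ N·m.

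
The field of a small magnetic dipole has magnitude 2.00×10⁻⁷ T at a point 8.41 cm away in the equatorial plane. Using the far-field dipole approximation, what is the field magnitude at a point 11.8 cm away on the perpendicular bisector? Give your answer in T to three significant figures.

B ≈ 7.24×10⁻⁸ T

Dipole fields scale as 1/r³ in the far field; the geometry is the same at both points.
B₂ = B₁ · (r₁/r₂)³ = 2.00×10⁻⁷ · (8.41/11.8)³.
(r₁/r₂)³ = (0.7127)³ = 0.362.
B₂ ≈ 7.241×10⁻⁸ T.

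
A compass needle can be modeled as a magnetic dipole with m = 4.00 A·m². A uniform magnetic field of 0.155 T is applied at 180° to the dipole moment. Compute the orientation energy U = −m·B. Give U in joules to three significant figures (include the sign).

U ≈ 0.620 J

U = −m·B = −mB cosθ.
U = −(4.00)(0.155)·cos180° = 0.6200 J.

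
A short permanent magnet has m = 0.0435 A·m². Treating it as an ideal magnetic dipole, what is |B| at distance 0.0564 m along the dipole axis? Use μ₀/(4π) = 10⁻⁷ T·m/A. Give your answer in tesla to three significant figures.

B ≈ 4.85×10⁻⁵ T

On axis B = (μ₀/4π)·2m/r³.
B = 2·(10⁻⁷)·(0.0435) / (0.0564)³ = 4.849×10⁻⁵ T.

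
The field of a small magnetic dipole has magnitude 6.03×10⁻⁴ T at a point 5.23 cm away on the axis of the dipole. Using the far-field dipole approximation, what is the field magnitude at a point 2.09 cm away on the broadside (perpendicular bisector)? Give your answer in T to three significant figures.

Dipole fields scale as 1/r³ in the far field.
The axial field is twice the equatorial field at the same r, so the geometry factor is 1/2.
B₂ = B₁ · (1/2) · (r₁/r₂)³ = 6.03×10⁻⁴ · 0.5 · (5.23/2.09)³.
(r₁/r₂)³ = (2.502)³ = 15.67.
B₂ ≈ 0.004724 T.

B ≈ 0.00472 T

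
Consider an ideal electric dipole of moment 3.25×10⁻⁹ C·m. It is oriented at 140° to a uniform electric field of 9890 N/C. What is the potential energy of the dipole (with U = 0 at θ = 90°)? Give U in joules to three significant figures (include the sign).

U = −p·E = −pE cosθ.
U = −(3.25×10⁻⁹)(9890)·cos140° = 2.462×10⁻⁵ J.

U ≈ 2.46×10⁻⁵ J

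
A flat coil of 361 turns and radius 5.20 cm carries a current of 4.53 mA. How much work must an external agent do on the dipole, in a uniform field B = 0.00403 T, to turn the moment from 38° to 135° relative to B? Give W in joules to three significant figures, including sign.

W ≈ 8.37×10⁻⁵ J

m = NIA = NIπa² = 361·(0.00453)·π·(0.0520)² = 0.01389 A·m².
W_ext = ΔU = −mB cosθ₂ + mB cosθ₁ = mB(cosθ₁ − cosθ₂).
W = (0.01389)(0.00403)·(cos38° − cos135°) = (5.598×10⁻⁵)·(+1.4951) = 8.369×10⁻⁵ J.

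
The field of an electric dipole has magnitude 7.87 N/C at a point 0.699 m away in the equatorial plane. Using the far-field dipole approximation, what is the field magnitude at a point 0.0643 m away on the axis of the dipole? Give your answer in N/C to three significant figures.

E ≈ 2.02×10⁴ N/C

Dipole fields scale as 1/r³ in the far field.
The axial field is twice the equatorial field at the same r, so the geometry factor is 2/1.
E₂ = E₁ · (2/1) · (r₁/r₂)³ = 7.87 · 2 · (0.699/0.0643)³.
(r₁/r₂)³ = (10.87)³ = 1285.
E₂ ≈ 2.022×10⁴ N/C.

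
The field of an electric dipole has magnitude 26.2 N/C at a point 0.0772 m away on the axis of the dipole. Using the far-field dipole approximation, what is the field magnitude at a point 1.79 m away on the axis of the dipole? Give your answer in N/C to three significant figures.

Dipole fields scale as 1/r³ in the far field; the geometry is the same at both points.
E₂ = E₁ · (r₁/r₂)³ = 26.2 · (0.0772/1.79)³.
(r₁/r₂)³ = (0.04313)³ = 8.022e-05.
E₂ ≈ 0.002102 N/C.

E ≈ 0.00210 N/C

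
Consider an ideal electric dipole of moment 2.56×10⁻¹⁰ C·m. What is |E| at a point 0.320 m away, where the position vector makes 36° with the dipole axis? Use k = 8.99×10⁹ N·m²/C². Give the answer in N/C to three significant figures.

E ≈ 121 N/C

At angle θ the dipole field magnitude is E = (kp/r³)·√(1 + 3cos²θ).
kp/r³ = (8.99×10⁹)(2.56×10⁻¹⁰) / (0.320)³ = 70.23 N/C.
√(1 + 3cos²36°) = √(1 + 3·0.6545) = √2.9635 ≈ 1.7215.
E ≈ 70.23 × 1.721 = 120.9 N/C.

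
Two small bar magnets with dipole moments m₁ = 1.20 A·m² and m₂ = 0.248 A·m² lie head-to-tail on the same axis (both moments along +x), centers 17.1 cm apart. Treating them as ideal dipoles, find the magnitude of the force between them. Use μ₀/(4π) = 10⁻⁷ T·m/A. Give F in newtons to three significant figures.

F ≈ 2.09×10⁻⁴ N

On-axis B of dipole 1: B = (μ₀/4π)·2m₁/r³. Force on dipole 2: F = m₂·dB/dr.
dB/dr = −(μ₀/4π)·6m₁/r⁴, so |F| = (μ₀/4π)·6m₁m₂/r⁴.
F = 6(10⁻⁷)(1.20)(0.248)/(0.171)⁴ = 2.088×10⁻⁴ N.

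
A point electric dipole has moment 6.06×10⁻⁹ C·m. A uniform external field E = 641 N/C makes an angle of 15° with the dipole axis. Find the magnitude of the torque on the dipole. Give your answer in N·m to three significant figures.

Torque on an electric dipole: τ = pE sinθ.
τ = (6.06×10⁻⁹)(641)·sin15° = 1.005×10⁻⁶ N·m.

τ ≈ 1.01×10⁻⁶ N·m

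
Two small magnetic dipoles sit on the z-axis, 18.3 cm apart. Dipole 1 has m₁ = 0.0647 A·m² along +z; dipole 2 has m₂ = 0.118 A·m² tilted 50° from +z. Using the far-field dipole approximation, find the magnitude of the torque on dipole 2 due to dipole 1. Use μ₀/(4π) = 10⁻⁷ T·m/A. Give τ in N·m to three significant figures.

Dipole B is on the axis of dipole A, so B₁ there is axial: B₁ = (μ₀/4π)·2m₁/r³ along +z.
B₁ = 2(10⁻⁷)(0.0647)/(0.183)³ = 2.111×10⁻⁶ T.
τ = m₂ B₁ sinθ.
τ = (0.118)(2.111×10⁻⁶)·sin50° = 1.909×10⁻⁷ N·m.

τ ≈ 1.91×10⁻⁷ N·m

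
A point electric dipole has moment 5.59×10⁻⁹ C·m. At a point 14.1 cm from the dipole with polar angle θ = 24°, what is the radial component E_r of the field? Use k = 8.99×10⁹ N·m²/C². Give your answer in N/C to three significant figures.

For a dipole, E_r = (2kp cosθ)/r³.
kp/r³ = (8.99×10⁹)(5.59×10⁻⁹)/(0.141)³ = 1.793×10⁴ N/C.
E_r = 2·1.793×10⁴·cos24° = 3.275×10⁴ N/C.

E_r ≈ 3.28×10⁴ N/C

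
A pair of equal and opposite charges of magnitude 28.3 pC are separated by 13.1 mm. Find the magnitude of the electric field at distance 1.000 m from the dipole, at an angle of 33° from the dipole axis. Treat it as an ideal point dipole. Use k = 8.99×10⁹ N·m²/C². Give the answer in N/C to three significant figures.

E ≈ 0.00588 N/C

Dipole moment p = qd = (2.83×10⁻¹¹ C)(0.0131 m) = 3.707×10⁻¹³ C·m.
At angle θ the dipole field magnitude is E = (kp/r³)·√(1 + 3cos²θ).
kp/r³ = (8.99×10⁹)(3.707×10⁻¹³) / (1.00)³ = 0.003333 N/C.
√(1 + 3cos²33°) = √(1 + 3·0.7034) = √3.1101 ≈ 1.7635.
E ≈ 0.003333 × 1.764 = 0.005877 N/C.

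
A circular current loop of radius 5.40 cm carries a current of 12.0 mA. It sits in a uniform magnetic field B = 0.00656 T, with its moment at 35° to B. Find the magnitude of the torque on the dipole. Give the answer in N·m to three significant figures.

τ ≈ 4.14×10⁻⁷ N·m

Magnetic moment m = IA = Iπa² = (0.0120)·π·(0.0540)² = 1.099×10⁻⁴ A·m².
Torque on a magnetic dipole: τ = mB sinθ.
τ = (1.099×10⁻⁴)(0.00656)·sin35° = 4.135×10⁻⁷ N·m.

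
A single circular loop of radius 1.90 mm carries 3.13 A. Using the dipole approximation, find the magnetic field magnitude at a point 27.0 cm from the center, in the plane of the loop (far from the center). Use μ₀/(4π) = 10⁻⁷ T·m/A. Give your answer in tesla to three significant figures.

Magnetic moment m = IA = Iπa² = (3.13)·π·(0.00190)² = 3.55×10⁻⁵ A·m².
In the equatorial plane B = (μ₀/4π)·m/r³ (half the axial value).
B = (10⁻⁷)·(3.55×10⁻⁵) / (0.270)³ = 1.804×10⁻¹⁰ T.

B ≈ 1.80×10⁻¹⁰ T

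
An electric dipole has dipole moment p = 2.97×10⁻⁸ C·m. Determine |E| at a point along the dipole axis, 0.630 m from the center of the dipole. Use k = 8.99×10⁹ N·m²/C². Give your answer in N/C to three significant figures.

On the dipole axis E = 2kp/r³.
E = 2·(8.99×10⁹)(2.97×10⁻⁸) / (0.630)³ = 2136 N/C.

E ≈ 2140 N/C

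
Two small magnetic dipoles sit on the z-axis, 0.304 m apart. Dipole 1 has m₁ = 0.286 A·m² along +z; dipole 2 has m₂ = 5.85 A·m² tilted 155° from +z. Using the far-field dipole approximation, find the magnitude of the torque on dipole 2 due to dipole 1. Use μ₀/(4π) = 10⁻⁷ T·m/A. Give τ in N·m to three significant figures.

τ ≈ 5.03×10⁻⁶ N·m

Dipole B is on the axis of dipole A, so B₁ there is axial: B₁ = (μ₀/4π)·2m₁/r³ along +z.
B₁ = 2(10⁻⁷)(0.286)/(0.304)³ = 2.036×10⁻⁶ T.
τ = m₂ B₁ sinθ.
τ = (5.85)(2.036×10⁻⁶)·sin155° = 5.034×10⁻⁶ N·m.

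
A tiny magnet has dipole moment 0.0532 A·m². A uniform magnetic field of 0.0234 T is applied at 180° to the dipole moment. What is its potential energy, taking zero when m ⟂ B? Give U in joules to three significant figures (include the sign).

U ≈ 0.00124 J

U = −m·B = −mB cosθ.
U = −(0.0532)(0.0234)·cos180° = 0.001245 J.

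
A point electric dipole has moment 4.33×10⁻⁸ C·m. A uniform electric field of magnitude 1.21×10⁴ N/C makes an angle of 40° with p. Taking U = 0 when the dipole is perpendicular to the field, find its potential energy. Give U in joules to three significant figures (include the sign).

U ≈ -4.01×10⁻⁴ J

U = −p·E = −pE cosθ.
U = −(4.33×10⁻⁸)(1.21×10⁴)·cos40° = -4.014×10⁻⁴ J.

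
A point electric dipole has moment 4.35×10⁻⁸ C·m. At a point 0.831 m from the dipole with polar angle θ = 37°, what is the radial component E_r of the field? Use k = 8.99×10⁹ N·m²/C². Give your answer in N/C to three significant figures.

For a dipole, E_r = (2kp cosθ)/r³.
kp/r³ = (8.99×10⁹)(4.35×10⁻⁸)/(0.831)³ = 681.5 N/C.
E_r = 2·681.5·cos37° = 1088 N/C.

E_r ≈ 1090 N/C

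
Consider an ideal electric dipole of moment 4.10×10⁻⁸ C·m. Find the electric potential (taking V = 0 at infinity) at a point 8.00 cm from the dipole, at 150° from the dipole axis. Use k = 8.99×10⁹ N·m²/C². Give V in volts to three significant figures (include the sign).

The dipole potential is V = kp cosθ / r².
V = (8.99×10⁹)(4.10×10⁻⁸)·cos150° / (0.0800)² = -4.988×10⁴ V.

V ≈ -4.99×10⁴ V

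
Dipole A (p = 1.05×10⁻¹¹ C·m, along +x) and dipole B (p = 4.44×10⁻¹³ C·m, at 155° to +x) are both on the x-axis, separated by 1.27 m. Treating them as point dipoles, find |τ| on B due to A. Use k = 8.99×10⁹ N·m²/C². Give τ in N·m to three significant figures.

The second dipole sits on the axis of the first, so the field there is axial: E₁ = 2kp₁/r³ along +x.
E₁ = 2(8.99×10⁹)(1.05×10⁻¹¹)/(1.27)³ = 0.09217 N/C.
Torque on the second dipole: τ = p₂ E₁ sinθ.
τ = (4.44×10⁻¹³)(0.09217)·sin155° = 1.729×10⁻¹⁴ N·m.

τ ≈ 1.73×10⁻¹⁴ N·m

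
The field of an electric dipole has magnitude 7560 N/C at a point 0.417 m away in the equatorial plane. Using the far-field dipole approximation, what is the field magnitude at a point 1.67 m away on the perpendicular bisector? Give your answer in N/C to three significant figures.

Dipole fields scale as 1/r³ in the far field; the geometry is the same at both points.
E₂ = E₁ · (r₁/r₂)³ = 7560 · (0.417/1.67)³.
(r₁/r₂)³ = (0.2497)³ = 0.01557.
E₂ ≈ 117.7 N/C.

E ≈ 118 N/C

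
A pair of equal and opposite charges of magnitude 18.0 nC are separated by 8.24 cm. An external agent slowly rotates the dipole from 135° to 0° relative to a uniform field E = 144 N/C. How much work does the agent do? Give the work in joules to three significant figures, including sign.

W ≈ -3.65×10⁻⁷ J

Dipole moment p = qd = (1.80×10⁻⁸ C)(0.0824 m) = 1.483×10⁻⁹ C·m.
W_ext = ΔU = U(θ₂) − U(θ₁) = −pE cosθ₂ − (−pE cosθ₁) = pE(cosθ₁ − cosθ₂).
W = (1.483×10⁻⁹)(144)·(cos135° − cos0°) = (2.136×10⁻⁷)·(-1.7071) = -3.646×10⁻⁷ J.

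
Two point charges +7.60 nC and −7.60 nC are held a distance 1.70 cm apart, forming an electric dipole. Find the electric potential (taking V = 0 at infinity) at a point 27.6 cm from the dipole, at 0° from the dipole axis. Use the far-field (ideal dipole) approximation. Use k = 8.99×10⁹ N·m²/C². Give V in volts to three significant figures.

Dipole moment p = qd = (7.60×10⁻⁹ C)(0.0170 m) = 1.292×10⁻¹⁰ C·m.
The dipole potential is V = kp cosθ / r².
V = (8.99×10⁹)(1.292×10⁻¹⁰)·cos0° / (0.276)² = 15.25 V.

V ≈ 15.2 V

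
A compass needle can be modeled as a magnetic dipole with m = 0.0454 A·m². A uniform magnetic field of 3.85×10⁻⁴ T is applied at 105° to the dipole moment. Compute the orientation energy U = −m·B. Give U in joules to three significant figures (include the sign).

U ≈ 4.52×10⁻⁶ J

U = −m·B = −mB cosθ.
U = −(0.0454)(3.85×10⁻⁴)·cos105° = 4.524×10⁻⁶ J.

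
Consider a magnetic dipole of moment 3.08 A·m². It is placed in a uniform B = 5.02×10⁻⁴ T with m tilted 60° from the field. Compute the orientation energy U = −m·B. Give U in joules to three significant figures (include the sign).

U = −m·B = −mB cosθ.
U = −(3.08)(5.02×10⁻⁴)·cos60° = -7.731×10⁻⁴ J.

U ≈ -7.73×10⁻⁴ J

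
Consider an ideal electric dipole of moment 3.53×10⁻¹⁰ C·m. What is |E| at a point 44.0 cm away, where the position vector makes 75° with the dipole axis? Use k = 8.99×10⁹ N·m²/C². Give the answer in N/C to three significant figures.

At angle θ the dipole field magnitude is E = (kp/r³)·√(1 + 3cos²θ).
kp/r³ = (8.99×10⁹)(3.53×10⁻¹⁰) / (0.440)³ = 37.25 N/C.
√(1 + 3cos²75°) = √(1 + 3·0.0670) = √1.2010 ≈ 1.0959.
E ≈ 37.25 × 1.096 = 40.83 N/C.

E ≈ 40.8 N/C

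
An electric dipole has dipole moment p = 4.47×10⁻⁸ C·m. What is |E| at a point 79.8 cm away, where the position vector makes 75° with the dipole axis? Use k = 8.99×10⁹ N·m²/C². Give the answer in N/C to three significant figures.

At angle θ the dipole field magnitude is E = (kp/r³)·√(1 + 3cos²θ).
kp/r³ = (8.99×10⁹)(4.47×10⁻⁸) / (0.798)³ = 790.8 N/C.
√(1 + 3cos²75°) = √(1 + 3·0.0670) = √1.2010 ≈ 1.0959.
E ≈ 790.8 × 1.096 = 866.6 N/C.

E ≈ 867 N/C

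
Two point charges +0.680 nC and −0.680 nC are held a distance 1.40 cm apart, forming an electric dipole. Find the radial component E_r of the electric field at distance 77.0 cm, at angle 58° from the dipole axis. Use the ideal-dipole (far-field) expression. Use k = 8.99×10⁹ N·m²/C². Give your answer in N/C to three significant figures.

E_r ≈ 0.199 N/C

Dipole moment p = qd = (6.80×10⁻¹⁰ C)(0.0140 m) = 9.52×10⁻¹² C·m.
For a dipole, E_r = (2kp cosθ)/r³.
kp/r³ = (8.99×10⁹)(9.52×10⁻¹²)/(0.770)³ = 0.1875 N/C.
E_r = 2·0.1875·cos58° = 0.1987 N/C.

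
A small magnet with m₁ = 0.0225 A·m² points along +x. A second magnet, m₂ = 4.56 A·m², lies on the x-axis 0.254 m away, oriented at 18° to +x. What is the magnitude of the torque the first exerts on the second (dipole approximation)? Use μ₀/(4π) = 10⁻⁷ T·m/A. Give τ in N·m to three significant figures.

Dipole B is on the axis of dipole A, so B₁ there is axial: B₁ = (μ₀/4π)·2m₁/r³ along +x.
B₁ = 2(10⁻⁷)(0.0225)/(0.254)³ = 2.746×10⁻⁷ T.
τ = m₂ B₁ sinθ.
τ = (4.56)(2.746×10⁻⁷)·sin18° = 3.870×10⁻⁷ N·m.

τ ≈ 3.87×10⁻⁷ N·m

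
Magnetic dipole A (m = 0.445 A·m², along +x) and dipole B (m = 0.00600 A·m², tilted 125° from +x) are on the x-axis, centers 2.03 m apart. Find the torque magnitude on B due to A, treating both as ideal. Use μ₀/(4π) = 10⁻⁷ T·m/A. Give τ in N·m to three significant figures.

τ ≈ 5.23×10⁻¹¹ N·m

Dipole B is on the axis of dipole A, so B₁ there is axial: B₁ = (μ₀/4π)·2m₁/r³ along +x.
B₁ = 2(10⁻⁷)(0.445)/(2.03)³ = 1.064×10⁻⁸ T.
τ = m₂ B₁ sinθ.
τ = (0.00600)(1.064×10⁻⁸)·sin125° = 5.229×10⁻¹¹ N·m.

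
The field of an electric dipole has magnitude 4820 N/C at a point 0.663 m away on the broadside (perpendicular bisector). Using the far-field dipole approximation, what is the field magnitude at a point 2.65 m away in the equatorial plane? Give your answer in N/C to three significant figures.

Dipole fields scale as 1/r³ in the far field; the geometry is the same at both points.
E₂ = E₁ · (r₁/r₂)³ = 4820 · (0.663/2.65)³.
(r₁/r₂)³ = (0.2502)³ = 0.01566.
E₂ ≈ 75.48 N/C.

E ≈ 75.5 N/C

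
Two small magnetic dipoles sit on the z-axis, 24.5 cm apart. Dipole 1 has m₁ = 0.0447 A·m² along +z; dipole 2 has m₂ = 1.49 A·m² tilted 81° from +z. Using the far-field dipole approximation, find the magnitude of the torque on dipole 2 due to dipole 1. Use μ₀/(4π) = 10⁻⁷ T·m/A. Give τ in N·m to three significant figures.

Dipole B is on the axis of dipole A, so B₁ there is axial: B₁ = (μ₀/4π)·2m₁/r³ along +z.
B₁ = 2(10⁻⁷)(0.0447)/(0.245)³ = 6.079×10⁻⁷ T.
τ = m₂ B₁ sinθ.
τ = (1.49)(6.079×10⁻⁷)·sin81° = 8.946×10⁻⁷ N·m.

τ ≈ 8.95×10⁻⁷ N·m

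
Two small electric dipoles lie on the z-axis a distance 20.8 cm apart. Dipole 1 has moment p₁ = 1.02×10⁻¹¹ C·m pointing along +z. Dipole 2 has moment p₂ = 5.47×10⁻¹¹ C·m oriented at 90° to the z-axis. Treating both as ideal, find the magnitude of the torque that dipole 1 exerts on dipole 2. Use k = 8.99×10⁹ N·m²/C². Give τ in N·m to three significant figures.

The second dipole sits on the axis of the first, so the field there is axial: E₁ = 2kp₁/r³ along +z.
E₁ = 2(8.99×10⁹)(1.02×10⁻¹¹)/(0.208)³ = 20.38 N/C.
Torque on the second dipole: τ = p₂ E₁ sinθ.
τ = (5.47×10⁻¹¹)(20.38)·sin90° = 1.115×10⁻⁹ N·m.

τ ≈ 1.11×10⁻⁹ N·m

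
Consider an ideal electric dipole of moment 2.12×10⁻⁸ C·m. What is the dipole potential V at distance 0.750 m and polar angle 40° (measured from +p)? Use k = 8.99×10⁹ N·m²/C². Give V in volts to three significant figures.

V ≈ 260 V

The dipole potential is V = kp cosθ / r².
V = (8.99×10⁹)(2.12×10⁻⁸)·cos40° / (0.750)² = 259.6 V.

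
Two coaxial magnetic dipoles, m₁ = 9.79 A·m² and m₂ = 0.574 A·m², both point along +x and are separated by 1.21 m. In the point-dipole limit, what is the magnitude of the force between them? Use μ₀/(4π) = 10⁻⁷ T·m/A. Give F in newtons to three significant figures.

On-axis B of dipole 1: B = (μ₀/4π)·2m₁/r³. Force on dipole 2: F = m₂·dB/dr.
dB/dr = −(μ₀/4π)·6m₁/r⁴, so |F| = (μ₀/4π)·6m₁m₂/r⁴.
F = 6(10⁻⁷)(9.79)(0.574)/(1.21)⁴ = 1.573×10⁻⁶ N.

F ≈ 1.57×10⁻⁶ N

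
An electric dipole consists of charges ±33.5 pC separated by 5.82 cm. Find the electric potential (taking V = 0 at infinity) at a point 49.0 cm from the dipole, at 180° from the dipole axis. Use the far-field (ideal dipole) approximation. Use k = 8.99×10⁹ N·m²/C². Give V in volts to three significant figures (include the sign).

V ≈ -0.0730 V

Dipole moment p = qd = (3.35×10⁻¹¹ C)(0.0582 m) = 1.95×10⁻¹² C·m.
The dipole potential is V = kp cosθ / r².
V = (8.99×10⁹)(1.95×10⁻¹²)·cos180° / (0.490)² = -0.07301 V.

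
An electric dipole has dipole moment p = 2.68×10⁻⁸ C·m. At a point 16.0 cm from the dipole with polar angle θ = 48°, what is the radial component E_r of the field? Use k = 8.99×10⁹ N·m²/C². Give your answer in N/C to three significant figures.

E_r ≈ 7.87×10⁴ N/C

For a dipole, E_r = (2kp cosθ)/r³.
kp/r³ = (8.99×10⁹)(2.68×10⁻⁸)/(0.160)³ = 5.882×10⁴ N/C.
E_r = 2·5.882×10⁴·cos48° = 7.872×10⁴ N/C.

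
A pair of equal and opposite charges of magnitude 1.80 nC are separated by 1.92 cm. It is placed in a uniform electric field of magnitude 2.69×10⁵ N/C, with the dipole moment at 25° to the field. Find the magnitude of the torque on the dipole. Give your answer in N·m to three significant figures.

τ ≈ 3.93×10⁻⁶ N·m

Dipole moment p = qd = (1.80×10⁻⁹ C)(0.0192 m) = 3.456×10⁻¹¹ C·m.
Torque on an electric dipole: τ = pE sinθ.
τ = (3.456×10⁻¹¹)(2.69×10⁵)·sin25° = 3.929×10⁻⁶ N·m.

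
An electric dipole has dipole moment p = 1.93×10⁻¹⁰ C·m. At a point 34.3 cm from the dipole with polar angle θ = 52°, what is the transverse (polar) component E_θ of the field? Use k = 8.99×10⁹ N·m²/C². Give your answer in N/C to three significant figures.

E_θ ≈ 33.9 N/C

For a dipole, E_θ = (kp sinθ)/r³.
kp/r³ = (8.99×10⁹)(1.93×10⁻¹⁰)/(0.343)³ = 43.00 N/C.
E_θ = 43.00·sin52° = 33.88 N/C.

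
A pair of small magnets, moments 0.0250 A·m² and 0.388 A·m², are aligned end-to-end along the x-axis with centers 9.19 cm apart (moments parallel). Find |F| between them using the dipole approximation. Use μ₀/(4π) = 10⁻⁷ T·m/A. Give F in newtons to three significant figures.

On-axis B of dipole 1: B = (μ₀/4π)·2m₁/r³. Force on dipole 2: F = m₂·dB/dr.
dB/dr = −(μ₀/4π)·6m₁/r⁴, so |F| = (μ₀/4π)·6m₁m₂/r⁴.
F = 6(10⁻⁷)(0.0250)(0.388)/(0.0919)⁴ = 8.159×10⁻⁵ N.

F ≈ 8.16×10⁻⁵ N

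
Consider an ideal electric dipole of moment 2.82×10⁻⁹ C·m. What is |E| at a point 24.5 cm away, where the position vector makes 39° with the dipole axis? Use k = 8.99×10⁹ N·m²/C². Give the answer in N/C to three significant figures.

At angle θ the dipole field magnitude is E = (kp/r³)·√(1 + 3cos²θ).
kp/r³ = (8.99×10⁹)(2.82×10⁻⁹) / (0.245)³ = 1724 N/C.
√(1 + 3cos²39°) = √(1 + 3·0.6040) = √2.8119 ≈ 1.6769.
E ≈ 1724 × 1.677 = 2891 N/C.

E ≈ 2890 N/C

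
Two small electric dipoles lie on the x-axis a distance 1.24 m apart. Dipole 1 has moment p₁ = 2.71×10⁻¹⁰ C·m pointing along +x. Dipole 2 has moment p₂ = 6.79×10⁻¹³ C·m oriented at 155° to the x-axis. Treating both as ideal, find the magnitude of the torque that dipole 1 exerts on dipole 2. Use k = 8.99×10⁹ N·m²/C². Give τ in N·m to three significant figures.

The second dipole sits on the axis of the first, so the field there is axial: E₁ = 2kp₁/r³ along +x.
E₁ = 2(8.99×10⁹)(2.71×10⁻¹⁰)/(1.24)³ = 2.556 N/C.
Torque on the second dipole: τ = p₂ E₁ sinθ.
τ = (6.79×10⁻¹³)(2.556)·sin155° = 7.334×10⁻¹³ N·m.

τ ≈ 7.33×10⁻¹³ N·m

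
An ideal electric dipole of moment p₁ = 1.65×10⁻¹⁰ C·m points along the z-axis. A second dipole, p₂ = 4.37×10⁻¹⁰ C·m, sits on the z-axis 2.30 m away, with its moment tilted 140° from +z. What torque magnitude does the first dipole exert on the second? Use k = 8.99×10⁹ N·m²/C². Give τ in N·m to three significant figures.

τ ≈ 6.85×10⁻¹¹ N·m

The second dipole sits on the axis of the first, so the field there is axial: E₁ = 2kp₁/r³ along +z.
E₁ = 2(8.99×10⁹)(1.65×10⁻¹⁰)/(2.30)³ = 0.2438 N/C.
Torque on the second dipole: τ = p₂ E₁ sinθ.
τ = (4.37×10⁻¹⁰)(0.2438)·sin140° = 6.849×10⁻¹¹ N·m.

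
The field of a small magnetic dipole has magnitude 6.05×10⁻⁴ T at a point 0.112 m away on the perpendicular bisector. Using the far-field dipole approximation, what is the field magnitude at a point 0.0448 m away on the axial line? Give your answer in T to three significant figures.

B ≈ 0.0189 T

Dipole fields scale as 1/r³ in the far field.
The axial field is twice the equatorial field at the same r, so the geometry factor is 2/1.
B₂ = B₁ · (2/1) · (r₁/r₂)³ = 6.05×10⁻⁴ · 2 · (0.112/0.0448)³.
(r₁/r₂)³ = (2.5)³ = 15.62.
B₂ ≈ 0.01891 T.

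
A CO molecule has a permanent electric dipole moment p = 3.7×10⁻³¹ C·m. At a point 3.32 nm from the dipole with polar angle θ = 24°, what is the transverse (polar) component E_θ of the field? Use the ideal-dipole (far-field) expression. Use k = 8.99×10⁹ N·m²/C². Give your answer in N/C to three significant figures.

E_θ ≈ 3.70×10⁴ N/C

For a dipole, E_θ = (kp sinθ)/r³.
kp/r³ = (8.99×10⁹)(3.70×10⁻³¹)/(3.32×10⁻⁹)³ = 9.090×10⁴ N/C.
E_θ = 9.090×10⁴·sin24° = 3.697×10⁴ N/C.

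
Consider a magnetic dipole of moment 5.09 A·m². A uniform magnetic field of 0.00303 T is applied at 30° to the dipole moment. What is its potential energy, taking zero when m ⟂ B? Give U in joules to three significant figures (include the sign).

U ≈ -0.0134 J

U = −m·B = −mB cosθ.
U = −(5.09)(0.00303)·cos30° = -0.01336 J.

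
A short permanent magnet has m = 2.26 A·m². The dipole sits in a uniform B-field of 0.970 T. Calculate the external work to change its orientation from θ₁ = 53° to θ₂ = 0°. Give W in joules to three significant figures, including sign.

W_ext = ΔU = −mB cosθ₂ + mB cosθ₁ = mB(cosθ₁ − cosθ₂).
W = (2.26)(0.970)·(cos53° − cos0°) = (2.192)·(-0.3982) = -0.8729 J.

W ≈ -0.873 J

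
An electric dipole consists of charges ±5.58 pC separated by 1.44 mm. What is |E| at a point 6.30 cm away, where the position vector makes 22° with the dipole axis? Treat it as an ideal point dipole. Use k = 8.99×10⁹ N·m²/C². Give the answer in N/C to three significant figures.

E ≈ 0.547 N/C

Dipole moment p = qd = (5.58×10⁻¹² C)(0.00144 m) = 8.035×10⁻¹⁵ C·m.
At angle θ the dipole field magnitude is E = (kp/r³)·√(1 + 3cos²θ).
kp/r³ = (8.99×10⁹)(8.035×10⁻¹⁵) / (0.0630)³ = 0.2889 N/C.
√(1 + 3cos²22°) = √(1 + 3·0.8597) = √3.5790 ≈ 1.8918.
E ≈ 0.2889 × 1.892 = 0.5465 N/C.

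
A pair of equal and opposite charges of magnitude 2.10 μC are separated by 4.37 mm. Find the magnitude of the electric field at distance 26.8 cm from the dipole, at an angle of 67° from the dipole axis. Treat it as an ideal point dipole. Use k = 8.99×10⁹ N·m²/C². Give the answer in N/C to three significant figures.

Dipole moment p = qd = (2.10×10⁻⁶ C)(0.00437 m) = 9.177×10⁻⁹ C·m.
At angle θ the dipole field magnitude is E = (kp/r³)·√(1 + 3cos²θ).
kp/r³ = (8.99×10⁹)(9.177×10⁻⁹) / (0.268)³ = 4286 N/C.
√(1 + 3cos²67°) = √(1 + 3·0.1527) = √1.4580 ≈ 1.2075.
E ≈ 4286 × 1.207 = 5175 N/C.

E ≈ 5180 N/C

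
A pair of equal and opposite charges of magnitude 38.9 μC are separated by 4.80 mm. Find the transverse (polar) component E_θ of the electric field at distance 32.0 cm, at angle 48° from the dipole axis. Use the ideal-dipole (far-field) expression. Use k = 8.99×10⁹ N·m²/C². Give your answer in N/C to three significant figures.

Dipole moment p = qd = (3.89×10⁻⁵ C)(0.00480 m) = 1.867×10⁻⁷ C·m.
For a dipole, E_θ = (kp sinθ)/r³.
kp/r³ = (8.99×10⁹)(1.867×10⁻⁷)/(0.320)³ = 5.122×10⁴ N/C.
E_θ = 5.122×10⁴·sin48° = 3.807×10⁴ N/C.

E_θ ≈ 3.81×10⁴ N/C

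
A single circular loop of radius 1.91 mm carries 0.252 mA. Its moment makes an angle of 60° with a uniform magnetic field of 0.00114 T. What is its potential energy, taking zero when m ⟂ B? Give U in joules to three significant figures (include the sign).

Magnetic moment m = IA = Iπa² = (2.52×10⁻⁴)·π·(0.00191)² = 2.888×10⁻⁹ A·m².
U = −m·B = −mB cosθ.
U = −(2.888×10⁻⁹)(0.00114)·cos60° = -1.646×10⁻¹² J.

U ≈ -1.65×10⁻¹² J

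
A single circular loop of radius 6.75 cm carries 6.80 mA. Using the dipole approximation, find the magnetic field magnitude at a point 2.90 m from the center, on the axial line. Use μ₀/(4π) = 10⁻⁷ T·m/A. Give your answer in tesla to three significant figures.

B ≈ 7.98×10⁻¹³ T

Magnetic moment m = IA = Iπa² = (0.00680)·π·(0.0675)² = 9.733×10⁻⁵ A·m².
On axis B = (μ₀/4π)·2m/r³.
B = 2·(10⁻⁷)·(9.733×10⁻⁵) / (2.90)³ = 7.981×10⁻¹³ T.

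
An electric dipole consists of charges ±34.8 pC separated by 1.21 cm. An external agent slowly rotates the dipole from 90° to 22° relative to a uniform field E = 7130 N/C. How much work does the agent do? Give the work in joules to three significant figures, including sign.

W ≈ -2.78×10⁻⁹ J

Dipole moment p = qd = (3.48×10⁻¹¹ C)(0.0121 m) = 4.211×10⁻¹³ C·m.
W_ext = ΔU = U(θ₂) − U(θ₁) = −pE cosθ₂ − (−pE cosθ₁) = pE(cosθ₁ − cosθ₂).
W = (4.211×10⁻¹³)(7130)·(cos90° − cos22°) = (3.002×10⁻⁹)·(-0.9272) = -2.784×10⁻⁹ J.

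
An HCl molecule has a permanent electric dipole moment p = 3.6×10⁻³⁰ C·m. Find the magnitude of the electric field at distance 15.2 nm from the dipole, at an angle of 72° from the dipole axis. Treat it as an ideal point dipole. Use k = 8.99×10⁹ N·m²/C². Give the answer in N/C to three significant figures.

At angle θ the dipole field magnitude is E = (kp/r³)·√(1 + 3cos²θ).
kp/r³ = (8.99×10⁹)(3.60×10⁻³⁰) / (1.52×10⁻⁸)³ = 9216 N/C.
√(1 + 3cos²72°) = √(1 + 3·0.0955) = √1.2865 ≈ 1.1342.
E ≈ 9216 × 1.134 = 1.045×10⁴ N/C.

E ≈ 1.05×10⁴ N/C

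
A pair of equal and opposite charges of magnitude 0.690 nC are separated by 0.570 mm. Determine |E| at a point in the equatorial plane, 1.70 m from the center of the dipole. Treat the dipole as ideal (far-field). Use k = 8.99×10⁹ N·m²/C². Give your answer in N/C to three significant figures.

Dipole moment p = qd = (6.90×10⁻¹⁰ C)(5.70×10⁻⁴ m) = 3.933×10⁻¹³ C·m.
In the equatorial plane E = kp/r³.
E = (8.99×10⁹)(3.933×10⁻¹³) / (1.70)³ = 7.197×10⁻⁴ N/C.

E ≈ 7.20×10⁻⁴ N/C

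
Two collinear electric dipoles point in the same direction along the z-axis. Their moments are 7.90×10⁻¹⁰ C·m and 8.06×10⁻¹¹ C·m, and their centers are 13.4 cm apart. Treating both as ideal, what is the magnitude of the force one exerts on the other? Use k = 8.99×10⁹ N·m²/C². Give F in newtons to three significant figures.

On-axis field of dipole 1 at distance r: E = 2kp₁/r³. Force on dipole 2 is F = p₂·dE/dr (gradient along axis).
dE/dr = −6kp₁/r⁴, so |F| = 6kp₁p₂/r⁴ (attractive for aligned moments).
F = 6(8.99×10⁹)(7.90×10⁻¹⁰)(8.06×10⁻¹¹)/(0.134)⁴ = 1.065×10⁻⁵ N.

F ≈ 1.07×10⁻⁵ N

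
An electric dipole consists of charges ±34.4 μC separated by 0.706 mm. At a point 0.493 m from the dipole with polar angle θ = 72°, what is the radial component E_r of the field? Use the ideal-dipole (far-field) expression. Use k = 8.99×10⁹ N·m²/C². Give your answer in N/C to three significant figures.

E_r ≈ 1130 N/C

Dipole moment p = qd = (3.44×10⁻⁵ C)(7.06×10⁻⁴ m) = 2.429×10⁻⁸ C·m.
For a dipole, E_r = (2kp cosθ)/r³.
kp/r³ = (8.99×10⁹)(2.429×10⁻⁸)/(0.493)³ = 1822 N/C.
E_r = 2·1822·cos72° = 1126 N/C.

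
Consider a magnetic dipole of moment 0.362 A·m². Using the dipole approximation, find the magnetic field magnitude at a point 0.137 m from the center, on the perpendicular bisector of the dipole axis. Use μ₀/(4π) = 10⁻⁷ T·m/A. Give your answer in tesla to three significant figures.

B ≈ 1.41×10⁻⁵ T

In the equatorial plane B = (μ₀/4π)·m/r³ (half the axial value).
B = (10⁻⁷)·(0.362) / (0.137)³ = 1.408×10⁻⁵ T.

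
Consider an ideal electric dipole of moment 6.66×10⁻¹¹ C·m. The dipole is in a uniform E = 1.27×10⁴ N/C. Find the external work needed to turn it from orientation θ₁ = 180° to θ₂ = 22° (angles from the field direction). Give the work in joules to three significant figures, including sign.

W ≈ -1.63×10⁻⁶ J

W_ext = ΔU = U(θ₂) − U(θ₁) = −pE cosθ₂ − (−pE cosθ₁) = pE(cosθ₁ − cosθ₂).
W = (6.66×10⁻¹¹)(1.27×10⁴)·(cos180° − cos22°) = (8.458×10⁻⁷)·(-1.9272) = -1.630×10⁻⁶ J.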